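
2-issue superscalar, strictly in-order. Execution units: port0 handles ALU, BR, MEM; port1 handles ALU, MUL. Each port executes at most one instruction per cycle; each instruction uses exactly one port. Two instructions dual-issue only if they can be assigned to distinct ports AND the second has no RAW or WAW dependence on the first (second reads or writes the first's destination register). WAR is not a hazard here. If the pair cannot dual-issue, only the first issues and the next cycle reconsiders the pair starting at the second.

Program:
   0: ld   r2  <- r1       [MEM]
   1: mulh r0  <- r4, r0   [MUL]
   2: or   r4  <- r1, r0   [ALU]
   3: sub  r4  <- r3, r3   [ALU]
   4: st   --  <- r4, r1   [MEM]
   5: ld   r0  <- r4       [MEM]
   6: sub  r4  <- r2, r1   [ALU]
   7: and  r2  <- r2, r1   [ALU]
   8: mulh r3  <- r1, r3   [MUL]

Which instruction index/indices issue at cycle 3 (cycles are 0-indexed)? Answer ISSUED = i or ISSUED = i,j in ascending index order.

ISSUED = 4

c0: i0&i1 ld;mulh  pair
c1: i2 or  WAW r4
c2: i3 sub  RAW r4
c3: i4 st  no-port MEM/MEM
c4: i5&i6 ld;sub  pair
c5: i7&i8 and;mulh  pair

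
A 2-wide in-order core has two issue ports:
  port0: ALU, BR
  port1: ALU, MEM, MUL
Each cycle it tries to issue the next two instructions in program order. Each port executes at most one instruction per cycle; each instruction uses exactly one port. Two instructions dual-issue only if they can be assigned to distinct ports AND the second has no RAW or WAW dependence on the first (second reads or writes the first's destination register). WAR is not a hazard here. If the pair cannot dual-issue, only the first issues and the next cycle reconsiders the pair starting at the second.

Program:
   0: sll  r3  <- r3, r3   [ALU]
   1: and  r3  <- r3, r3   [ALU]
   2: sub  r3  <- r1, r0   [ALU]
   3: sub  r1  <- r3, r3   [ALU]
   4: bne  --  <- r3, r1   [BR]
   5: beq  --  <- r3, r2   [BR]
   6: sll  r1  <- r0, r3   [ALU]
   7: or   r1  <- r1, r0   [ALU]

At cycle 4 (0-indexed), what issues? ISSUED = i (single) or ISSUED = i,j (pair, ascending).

  cy0 -> i0 (sll) RAW+WAW r3
  cy1 -> i1 (and) WAW r3
  cy2 -> i2 (sub) RAW r3
  cy3 -> i3 (sub) RAW r1
  cy4 -> i4 (bne) no-port BR/BR
  cy5 -> i5/i6 (beq+sll) pair
  cy6 -> i7 (or) tail

ISSUED = 4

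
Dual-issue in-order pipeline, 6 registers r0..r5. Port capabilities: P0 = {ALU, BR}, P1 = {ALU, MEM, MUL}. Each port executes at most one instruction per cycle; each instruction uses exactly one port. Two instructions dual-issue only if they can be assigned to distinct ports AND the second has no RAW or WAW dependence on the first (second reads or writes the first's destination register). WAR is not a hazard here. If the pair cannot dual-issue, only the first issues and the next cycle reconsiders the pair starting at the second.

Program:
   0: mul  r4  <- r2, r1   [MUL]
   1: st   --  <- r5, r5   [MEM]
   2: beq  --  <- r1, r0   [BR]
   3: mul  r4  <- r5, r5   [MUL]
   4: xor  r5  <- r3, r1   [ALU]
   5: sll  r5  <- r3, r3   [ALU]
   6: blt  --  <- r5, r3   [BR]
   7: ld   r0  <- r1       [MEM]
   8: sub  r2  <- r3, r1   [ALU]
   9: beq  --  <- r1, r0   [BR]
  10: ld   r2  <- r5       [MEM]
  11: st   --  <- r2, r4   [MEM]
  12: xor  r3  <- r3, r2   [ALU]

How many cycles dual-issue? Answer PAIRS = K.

PAIRS = 5

0. mul.MUL @i0  | no-port MUL/MEM
1. st.MEM beq.BR @i1/i2  | 2-wide
2. mul.MUL xor.ALU @i3/i4  | 2-wide
3. sll.ALU @i5  | RAW r5
4. blt.BR ld.MEM @i6/i7  | 2-wide
5. sub.ALU beq.BR @i8/i9  | 2-wide
6. ld.MEM @i10  | no-port MEM/MEM
7. st.MEM xor.ALU @i11/i12  | 2-wide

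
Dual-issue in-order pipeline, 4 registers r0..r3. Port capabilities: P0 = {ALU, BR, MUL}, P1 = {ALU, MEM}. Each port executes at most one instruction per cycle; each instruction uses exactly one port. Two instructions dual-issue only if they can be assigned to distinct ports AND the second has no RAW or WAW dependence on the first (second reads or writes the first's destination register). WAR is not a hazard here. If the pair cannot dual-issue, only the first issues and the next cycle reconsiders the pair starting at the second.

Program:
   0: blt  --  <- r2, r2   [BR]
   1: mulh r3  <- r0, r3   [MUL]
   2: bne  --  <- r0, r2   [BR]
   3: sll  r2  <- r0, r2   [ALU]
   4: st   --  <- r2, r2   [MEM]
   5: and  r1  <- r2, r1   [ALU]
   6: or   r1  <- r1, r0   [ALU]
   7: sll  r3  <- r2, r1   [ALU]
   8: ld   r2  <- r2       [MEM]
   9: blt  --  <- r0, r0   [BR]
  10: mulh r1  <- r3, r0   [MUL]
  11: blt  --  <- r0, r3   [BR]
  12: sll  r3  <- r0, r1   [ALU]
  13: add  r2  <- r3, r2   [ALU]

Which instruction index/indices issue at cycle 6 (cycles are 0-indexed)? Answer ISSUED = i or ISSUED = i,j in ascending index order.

0. blt.BR @i0  | no-port BR/MUL
1. mulh.MUL @i1  | no-port MUL/BR
2. bne.BR/sll.ALU @i2+i3  | 2-wide
3. st.MEM/and.ALU @i4+i5  | 2-wide
4. or.ALU @i6  | RAW r1
5. sll.ALU/ld.MEM @i7+i8  | 2-wide
6. blt.BR @i9  | no-port BR/MUL
7. mulh.MUL @i10  | no-port MUL/BR
8. blt.BR/sll.ALU @i11+i12  | 2-wide
9. add.ALU @i13  | tail

ISSUED = 9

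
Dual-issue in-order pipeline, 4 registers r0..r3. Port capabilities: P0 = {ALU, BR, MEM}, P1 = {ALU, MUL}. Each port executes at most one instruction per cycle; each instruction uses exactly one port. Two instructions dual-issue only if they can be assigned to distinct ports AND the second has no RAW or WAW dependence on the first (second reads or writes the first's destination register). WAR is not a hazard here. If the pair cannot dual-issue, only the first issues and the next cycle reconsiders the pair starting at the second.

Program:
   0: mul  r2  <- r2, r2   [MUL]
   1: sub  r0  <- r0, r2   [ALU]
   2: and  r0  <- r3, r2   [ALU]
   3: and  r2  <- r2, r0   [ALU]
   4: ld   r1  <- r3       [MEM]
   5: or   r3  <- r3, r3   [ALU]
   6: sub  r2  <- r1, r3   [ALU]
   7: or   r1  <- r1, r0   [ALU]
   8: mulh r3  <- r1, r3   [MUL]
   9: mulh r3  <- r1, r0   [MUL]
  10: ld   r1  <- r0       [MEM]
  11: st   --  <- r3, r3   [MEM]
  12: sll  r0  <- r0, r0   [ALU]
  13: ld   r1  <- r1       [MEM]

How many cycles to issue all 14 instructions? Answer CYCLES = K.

CYCLES = 10

c0: i0 mul  RAW r2
c1: i1 sub  WAW r0
c2: i2 and  RAW r0
c3: i3&i4 and ld  pair
c4: i5 or  RAW r3
c5: i6&i7 sub or  pair
c6: i8 mulh  no-port MUL/MUL
c7: i9&i10 mulh ld  pair
c8: i11&i12 st sll  pair
c9: i13 ld  tail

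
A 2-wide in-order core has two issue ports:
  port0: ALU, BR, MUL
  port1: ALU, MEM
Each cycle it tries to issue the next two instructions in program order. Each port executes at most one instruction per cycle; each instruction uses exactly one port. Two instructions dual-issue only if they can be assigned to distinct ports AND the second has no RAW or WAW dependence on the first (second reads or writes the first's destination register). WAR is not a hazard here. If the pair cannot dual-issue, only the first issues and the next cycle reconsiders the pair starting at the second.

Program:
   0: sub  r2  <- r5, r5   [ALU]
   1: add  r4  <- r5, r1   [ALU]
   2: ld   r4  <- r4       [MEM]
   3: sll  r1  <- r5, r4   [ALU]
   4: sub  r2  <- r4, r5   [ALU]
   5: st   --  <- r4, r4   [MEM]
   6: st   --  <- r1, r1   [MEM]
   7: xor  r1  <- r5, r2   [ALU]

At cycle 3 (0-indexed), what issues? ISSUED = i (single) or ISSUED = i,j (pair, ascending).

ISSUED = 5

0. sub.ALU add.ALU @i0,i1  | 2-wide
1. ld.MEM @i2  | RAW r4
2. sll.ALU sub.ALU @i3,i4  | 2-wide
3. st.MEM @i5  | no-port MEM/MEM
4. st.MEM xor.ALU @i6,i7  | 2-wide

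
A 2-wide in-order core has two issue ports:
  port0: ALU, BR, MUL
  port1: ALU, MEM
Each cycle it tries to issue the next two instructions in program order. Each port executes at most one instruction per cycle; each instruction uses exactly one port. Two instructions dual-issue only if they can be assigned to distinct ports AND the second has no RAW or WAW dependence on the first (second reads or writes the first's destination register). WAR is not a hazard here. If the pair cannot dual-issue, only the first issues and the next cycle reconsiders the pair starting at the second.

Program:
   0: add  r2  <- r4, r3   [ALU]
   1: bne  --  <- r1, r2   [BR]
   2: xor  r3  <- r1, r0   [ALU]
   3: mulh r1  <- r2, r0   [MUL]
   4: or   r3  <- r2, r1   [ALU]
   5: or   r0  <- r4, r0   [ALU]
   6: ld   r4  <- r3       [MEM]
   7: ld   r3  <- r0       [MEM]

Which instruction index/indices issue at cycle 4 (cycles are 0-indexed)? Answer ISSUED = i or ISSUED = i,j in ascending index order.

ISSUED = 6

[0] i0  add.ALU  -- RAW r2
[1] i1/i2  bne.BR xor.ALU  -- dual
[2] i3  mulh.MUL  -- RAW r1
[3] i4/i5  or.ALU or.ALU  -- dual
[4] i6  ld.MEM  -- no-port MEM/MEM
[5] i7  ld.MEM  -- tail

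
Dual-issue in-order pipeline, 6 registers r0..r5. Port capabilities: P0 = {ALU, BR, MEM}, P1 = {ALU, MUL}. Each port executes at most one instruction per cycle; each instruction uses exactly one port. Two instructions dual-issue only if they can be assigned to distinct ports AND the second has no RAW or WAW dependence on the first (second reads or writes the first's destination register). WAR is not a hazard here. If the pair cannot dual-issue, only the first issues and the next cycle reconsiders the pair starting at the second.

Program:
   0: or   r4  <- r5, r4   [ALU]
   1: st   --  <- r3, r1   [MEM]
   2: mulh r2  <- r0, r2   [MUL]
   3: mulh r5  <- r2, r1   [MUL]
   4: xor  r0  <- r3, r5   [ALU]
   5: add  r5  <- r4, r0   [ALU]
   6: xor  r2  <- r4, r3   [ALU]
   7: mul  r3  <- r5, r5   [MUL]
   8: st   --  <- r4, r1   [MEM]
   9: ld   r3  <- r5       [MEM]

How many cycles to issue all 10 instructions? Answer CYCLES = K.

CYCLES = 7

[0] i0+i1  or+st  -- dual
[1] i2  mulh  -- no-port MUL/MUL
[2] i3  mulh  -- RAW r5
[3] i4  xor  -- RAW r0
[4] i5+i6  add+xor  -- dual
[5] i7+i8  mul+st  -- dual
[6] i9  ld  -- tail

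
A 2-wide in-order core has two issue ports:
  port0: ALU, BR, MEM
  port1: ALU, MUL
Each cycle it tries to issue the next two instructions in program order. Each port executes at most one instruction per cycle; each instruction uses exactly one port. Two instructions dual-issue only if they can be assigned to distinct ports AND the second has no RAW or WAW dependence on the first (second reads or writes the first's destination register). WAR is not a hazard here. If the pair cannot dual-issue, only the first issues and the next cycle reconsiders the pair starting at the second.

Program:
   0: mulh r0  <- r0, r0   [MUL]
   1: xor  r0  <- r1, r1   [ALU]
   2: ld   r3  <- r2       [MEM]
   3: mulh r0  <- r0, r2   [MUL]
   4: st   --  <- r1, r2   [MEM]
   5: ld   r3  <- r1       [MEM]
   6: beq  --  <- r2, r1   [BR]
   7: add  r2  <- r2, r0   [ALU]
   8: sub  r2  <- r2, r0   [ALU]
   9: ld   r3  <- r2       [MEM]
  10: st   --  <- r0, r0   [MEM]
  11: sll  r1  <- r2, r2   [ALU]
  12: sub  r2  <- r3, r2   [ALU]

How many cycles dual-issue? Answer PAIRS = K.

PAIRS = 4

c0: i0 mulh.MUL  WAW r0
c1: i1+i2 xor.ALU ld.MEM  pair
c2: i3+i4 mulh.MUL st.MEM  pair
c3: i5 ld.MEM  no-port MEM/BR
c4: i6+i7 beq.BR add.ALU  pair
c5: i8 sub.ALU  RAW r2
c6: i9 ld.MEM  no-port MEM/MEM
c7: i10+i11 st.MEM sll.ALU  pair
c8: i12 sub.ALU  tail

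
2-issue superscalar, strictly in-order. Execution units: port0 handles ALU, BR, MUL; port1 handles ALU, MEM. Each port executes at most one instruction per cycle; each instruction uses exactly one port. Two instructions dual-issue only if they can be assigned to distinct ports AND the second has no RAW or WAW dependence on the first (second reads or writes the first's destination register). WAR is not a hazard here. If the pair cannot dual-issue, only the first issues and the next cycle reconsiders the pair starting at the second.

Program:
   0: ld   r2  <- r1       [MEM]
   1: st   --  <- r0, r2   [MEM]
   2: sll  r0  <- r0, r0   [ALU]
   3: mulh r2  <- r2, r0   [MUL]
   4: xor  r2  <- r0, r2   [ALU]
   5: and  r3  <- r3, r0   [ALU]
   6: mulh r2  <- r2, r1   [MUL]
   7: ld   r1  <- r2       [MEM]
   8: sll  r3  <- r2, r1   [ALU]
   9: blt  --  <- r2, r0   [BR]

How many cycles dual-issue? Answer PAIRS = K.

#0 head=0: ld.MEM i0 no-port MEM/MEM
#1 head=1: st.MEM+sll.ALU i1+i2 2-wide
#2 head=3: mulh.MUL i3 RAW+WAW r2
#3 head=4: xor.ALU+and.ALU i4+i5 2-wide
#4 head=6: mulh.MUL i6 RAW r2
#5 head=7: ld.MEM i7 RAW r1
#6 head=8: sll.ALU+blt.BR i8+i9 2-wide

PAIRS = 3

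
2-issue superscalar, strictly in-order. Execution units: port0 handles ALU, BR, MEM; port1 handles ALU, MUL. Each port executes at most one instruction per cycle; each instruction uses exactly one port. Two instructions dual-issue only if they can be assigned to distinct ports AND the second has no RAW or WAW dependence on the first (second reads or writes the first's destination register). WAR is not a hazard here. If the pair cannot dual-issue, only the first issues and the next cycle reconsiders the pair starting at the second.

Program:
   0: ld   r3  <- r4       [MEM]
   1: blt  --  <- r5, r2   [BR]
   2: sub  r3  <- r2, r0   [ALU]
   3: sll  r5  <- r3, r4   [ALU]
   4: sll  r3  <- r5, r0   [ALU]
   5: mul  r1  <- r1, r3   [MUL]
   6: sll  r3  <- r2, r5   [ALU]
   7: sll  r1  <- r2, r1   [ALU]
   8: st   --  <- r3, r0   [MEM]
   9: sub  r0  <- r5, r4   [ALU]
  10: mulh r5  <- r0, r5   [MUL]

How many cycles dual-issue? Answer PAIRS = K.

#0 head=0: ld i0 no-port MEM/BR
#1 head=1: blt sub i1&i2 dual
#2 head=3: sll i3 RAW r5
#3 head=4: sll i4 RAW r3
#4 head=5: mul sll i5&i6 dual
#5 head=7: sll st i7&i8 dual
#6 head=9: sub i9 RAW r0
#7 head=10: mulh i10 tail

PAIRS = 3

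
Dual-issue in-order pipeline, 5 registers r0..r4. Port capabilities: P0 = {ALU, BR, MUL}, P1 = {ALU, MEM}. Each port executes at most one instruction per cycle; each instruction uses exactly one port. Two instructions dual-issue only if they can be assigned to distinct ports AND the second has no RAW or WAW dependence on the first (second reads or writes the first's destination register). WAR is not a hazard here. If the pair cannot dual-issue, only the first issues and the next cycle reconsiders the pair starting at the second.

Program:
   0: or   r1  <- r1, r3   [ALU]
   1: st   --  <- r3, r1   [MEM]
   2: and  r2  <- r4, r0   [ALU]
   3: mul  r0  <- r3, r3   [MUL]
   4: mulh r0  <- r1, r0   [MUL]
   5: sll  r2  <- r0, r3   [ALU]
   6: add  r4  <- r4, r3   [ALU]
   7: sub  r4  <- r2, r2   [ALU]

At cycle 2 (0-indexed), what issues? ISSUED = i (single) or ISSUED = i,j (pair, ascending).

ISSUED = 3

c0: i0 or  RAW r1
c1: i1&i2 st+and  dual
c2: i3 mul  no-port MUL/MUL
c3: i4 mulh  RAW r0
c4: i5&i6 sll+add  dual
c5: i7 sub  tail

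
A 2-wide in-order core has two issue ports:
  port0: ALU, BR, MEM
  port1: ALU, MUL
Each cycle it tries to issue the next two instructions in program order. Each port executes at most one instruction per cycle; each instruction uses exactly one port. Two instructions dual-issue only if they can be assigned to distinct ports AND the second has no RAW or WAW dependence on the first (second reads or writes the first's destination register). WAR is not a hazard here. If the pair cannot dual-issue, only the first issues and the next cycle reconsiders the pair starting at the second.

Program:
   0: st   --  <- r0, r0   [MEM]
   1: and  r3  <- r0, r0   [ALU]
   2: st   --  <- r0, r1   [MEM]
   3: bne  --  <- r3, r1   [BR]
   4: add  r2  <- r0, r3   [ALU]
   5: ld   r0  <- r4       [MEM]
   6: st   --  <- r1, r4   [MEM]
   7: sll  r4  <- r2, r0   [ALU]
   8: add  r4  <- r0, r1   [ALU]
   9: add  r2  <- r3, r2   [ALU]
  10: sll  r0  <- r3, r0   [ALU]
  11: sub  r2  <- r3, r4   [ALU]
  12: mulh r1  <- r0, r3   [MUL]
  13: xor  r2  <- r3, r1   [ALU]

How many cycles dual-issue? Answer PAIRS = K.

0. st.MEM and.ALU @i0,i1  | pair
1. st.MEM @i2  | no-port MEM/BR
2. bne.BR add.ALU @i3,i4  | pair
3. ld.MEM @i5  | no-port MEM/MEM
4. st.MEM sll.ALU @i6,i7  | pair
5. add.ALU add.ALU @i8,i9  | pair
6. sll.ALU sub.ALU @i10,i11  | pair
7. mulh.MUL @i12  | RAW r1
8. xor.ALU @i13  | tail

PAIRS = 5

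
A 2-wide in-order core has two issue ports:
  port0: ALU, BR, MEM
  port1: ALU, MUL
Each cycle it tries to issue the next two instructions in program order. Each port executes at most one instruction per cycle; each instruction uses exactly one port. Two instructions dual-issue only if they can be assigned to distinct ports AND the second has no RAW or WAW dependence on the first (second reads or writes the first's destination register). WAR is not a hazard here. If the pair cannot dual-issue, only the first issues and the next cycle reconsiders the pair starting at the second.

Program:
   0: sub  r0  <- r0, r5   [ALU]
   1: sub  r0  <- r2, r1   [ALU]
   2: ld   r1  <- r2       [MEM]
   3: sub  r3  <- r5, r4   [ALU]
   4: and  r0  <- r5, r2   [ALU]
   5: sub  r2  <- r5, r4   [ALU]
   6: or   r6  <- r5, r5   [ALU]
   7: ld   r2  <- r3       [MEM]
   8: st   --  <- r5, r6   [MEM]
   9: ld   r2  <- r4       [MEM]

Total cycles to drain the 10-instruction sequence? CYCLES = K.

c0: i0 sub.ALU  WAW r0
c1: i1&i2 sub.ALU+ld.MEM  pair
c2: i3&i4 sub.ALU+and.ALU  pair
c3: i5&i6 sub.ALU+or.ALU  pair
c4: i7 ld.MEM  no-port MEM/MEM
c5: i8 st.MEM  no-port MEM/MEM
c6: i9 ld.MEM  tail

CYCLES = 7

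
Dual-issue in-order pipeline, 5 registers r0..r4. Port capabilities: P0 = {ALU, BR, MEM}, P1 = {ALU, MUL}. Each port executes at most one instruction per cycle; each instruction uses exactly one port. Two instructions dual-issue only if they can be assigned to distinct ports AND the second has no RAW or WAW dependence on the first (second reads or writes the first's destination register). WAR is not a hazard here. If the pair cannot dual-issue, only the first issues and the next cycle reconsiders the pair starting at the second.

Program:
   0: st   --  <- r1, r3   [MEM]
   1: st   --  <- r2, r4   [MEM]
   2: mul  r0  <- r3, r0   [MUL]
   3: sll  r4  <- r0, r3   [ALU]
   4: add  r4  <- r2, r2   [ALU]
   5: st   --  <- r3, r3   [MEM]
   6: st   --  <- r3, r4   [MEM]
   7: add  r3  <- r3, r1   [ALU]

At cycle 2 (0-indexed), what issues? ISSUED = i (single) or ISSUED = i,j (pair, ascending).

  cy0 -> i0 (st.MEM) no-port MEM/MEM
  cy1 -> i1&i2 (st.MEM mul.MUL) 2-wide
  cy2 -> i3 (sll.ALU) WAW r4
  cy3 -> i4&i5 (add.ALU st.MEM) 2-wide
  cy4 -> i6&i7 (st.MEM add.ALU) 2-wide

ISSUED = 3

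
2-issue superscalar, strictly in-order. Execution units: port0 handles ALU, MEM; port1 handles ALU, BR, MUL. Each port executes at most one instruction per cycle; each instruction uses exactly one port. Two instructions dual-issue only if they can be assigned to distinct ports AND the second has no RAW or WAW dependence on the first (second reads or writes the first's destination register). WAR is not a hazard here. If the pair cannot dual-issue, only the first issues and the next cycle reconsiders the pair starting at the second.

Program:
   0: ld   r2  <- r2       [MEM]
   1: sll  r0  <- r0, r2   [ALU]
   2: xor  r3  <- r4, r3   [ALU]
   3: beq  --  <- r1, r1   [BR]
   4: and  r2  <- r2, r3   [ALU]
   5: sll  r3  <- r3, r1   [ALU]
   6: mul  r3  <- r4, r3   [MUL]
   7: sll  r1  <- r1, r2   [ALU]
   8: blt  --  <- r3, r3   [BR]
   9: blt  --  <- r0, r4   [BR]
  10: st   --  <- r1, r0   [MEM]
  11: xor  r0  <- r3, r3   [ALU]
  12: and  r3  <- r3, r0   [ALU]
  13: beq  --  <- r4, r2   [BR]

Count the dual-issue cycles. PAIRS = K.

#0 head=0: ld i0 RAW r2
#1 head=1: sll;xor i1&i2 dual
#2 head=3: beq;and i3&i4 dual
#3 head=5: sll i5 RAW+WAW r3
#4 head=6: mul;sll i6&i7 dual
#5 head=8: blt i8 no-port BR/BR
#6 head=9: blt;st i9&i10 dual
#7 head=11: xor i11 RAW r0
#8 head=12: and;beq i12&i13 dual

PAIRS = 5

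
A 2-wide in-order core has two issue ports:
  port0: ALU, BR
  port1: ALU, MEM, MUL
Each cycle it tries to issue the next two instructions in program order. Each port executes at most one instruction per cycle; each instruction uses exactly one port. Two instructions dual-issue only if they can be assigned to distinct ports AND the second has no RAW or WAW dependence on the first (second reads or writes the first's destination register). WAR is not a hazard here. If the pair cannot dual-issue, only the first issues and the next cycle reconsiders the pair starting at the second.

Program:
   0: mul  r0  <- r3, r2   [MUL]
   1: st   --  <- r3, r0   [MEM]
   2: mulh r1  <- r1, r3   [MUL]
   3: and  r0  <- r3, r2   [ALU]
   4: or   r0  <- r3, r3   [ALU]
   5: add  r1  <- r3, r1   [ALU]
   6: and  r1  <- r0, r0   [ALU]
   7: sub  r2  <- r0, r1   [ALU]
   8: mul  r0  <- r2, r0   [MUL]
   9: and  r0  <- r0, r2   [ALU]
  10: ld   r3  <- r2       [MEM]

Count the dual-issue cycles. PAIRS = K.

#0 head=0: mul.MUL i0 no-port MUL/MEM
#1 head=1: st.MEM i1 no-port MEM/MUL
#2 head=2: mulh.MUL/and.ALU i2/i3 pair
#3 head=4: or.ALU/add.ALU i4/i5 pair
#4 head=6: and.ALU i6 RAW r1
#5 head=7: sub.ALU i7 RAW r2
#6 head=8: mul.MUL i8 RAW+WAW r0
#7 head=9: and.ALU/ld.MEM i9/i10 pair

PAIRS = 3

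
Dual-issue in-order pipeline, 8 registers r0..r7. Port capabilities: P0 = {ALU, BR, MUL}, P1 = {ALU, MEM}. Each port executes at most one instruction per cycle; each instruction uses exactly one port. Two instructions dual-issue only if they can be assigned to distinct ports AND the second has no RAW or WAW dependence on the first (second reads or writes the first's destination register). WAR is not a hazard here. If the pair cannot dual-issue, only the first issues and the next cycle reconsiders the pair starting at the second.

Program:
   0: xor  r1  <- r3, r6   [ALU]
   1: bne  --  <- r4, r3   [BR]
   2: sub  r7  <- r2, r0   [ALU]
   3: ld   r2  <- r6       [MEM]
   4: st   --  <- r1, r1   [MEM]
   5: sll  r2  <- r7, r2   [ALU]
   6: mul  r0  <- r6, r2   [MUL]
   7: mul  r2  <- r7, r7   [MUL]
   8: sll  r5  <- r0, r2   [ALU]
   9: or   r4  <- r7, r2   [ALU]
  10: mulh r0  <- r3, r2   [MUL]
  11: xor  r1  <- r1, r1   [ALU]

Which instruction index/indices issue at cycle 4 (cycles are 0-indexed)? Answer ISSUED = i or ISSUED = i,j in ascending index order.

[0] i0/i1  xor.ALU bne.BR  -- dual
[1] i2/i3  sub.ALU ld.MEM  -- dual
[2] i4/i5  st.MEM sll.ALU  -- dual
[3] i6  mul.MUL  -- no-port MUL/MUL
[4] i7  mul.MUL  -- RAW r2
[5] i8/i9  sll.ALU or.ALU  -- dual
[6] i10/i11  mulh.MUL xor.ALU  -- dual

ISSUED = 7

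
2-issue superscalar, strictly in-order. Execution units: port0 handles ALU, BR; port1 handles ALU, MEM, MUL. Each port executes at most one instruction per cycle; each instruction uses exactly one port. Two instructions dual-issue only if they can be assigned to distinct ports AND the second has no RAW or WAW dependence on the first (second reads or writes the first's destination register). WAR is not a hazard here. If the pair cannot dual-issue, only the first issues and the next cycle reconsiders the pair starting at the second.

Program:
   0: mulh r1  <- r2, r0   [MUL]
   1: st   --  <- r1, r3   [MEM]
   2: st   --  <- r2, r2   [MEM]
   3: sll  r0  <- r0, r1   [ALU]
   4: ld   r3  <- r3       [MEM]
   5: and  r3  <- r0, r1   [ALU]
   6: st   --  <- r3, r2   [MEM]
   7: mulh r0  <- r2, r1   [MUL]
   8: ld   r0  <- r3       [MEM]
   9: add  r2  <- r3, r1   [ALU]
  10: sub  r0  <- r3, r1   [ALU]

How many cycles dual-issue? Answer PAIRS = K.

PAIRS = 2

#0 head=0: mulh i0 no-port MUL/MEM
#1 head=1: st i1 no-port MEM/MEM
#2 head=2: st;sll i2&i3 dual
#3 head=4: ld i4 WAW r3
#4 head=5: and i5 RAW r3
#5 head=6: st i6 no-port MEM/MUL
#6 head=7: mulh i7 no-port MUL/MEM
#7 head=8: ld;add i8&i9 dual
#8 head=10: sub i10 tail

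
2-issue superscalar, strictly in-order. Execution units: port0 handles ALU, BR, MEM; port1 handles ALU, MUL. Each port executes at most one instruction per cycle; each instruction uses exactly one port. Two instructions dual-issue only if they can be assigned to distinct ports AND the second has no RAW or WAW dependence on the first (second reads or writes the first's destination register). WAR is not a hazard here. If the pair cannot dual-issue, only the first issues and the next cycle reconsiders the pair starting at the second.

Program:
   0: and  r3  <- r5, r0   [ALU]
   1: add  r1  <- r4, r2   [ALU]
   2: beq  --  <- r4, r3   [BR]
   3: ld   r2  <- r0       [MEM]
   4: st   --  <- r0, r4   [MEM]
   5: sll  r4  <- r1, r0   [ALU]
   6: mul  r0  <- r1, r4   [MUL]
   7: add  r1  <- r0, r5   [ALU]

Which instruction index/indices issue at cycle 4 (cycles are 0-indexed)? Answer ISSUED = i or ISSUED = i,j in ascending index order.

ISSUED = 6

#0 head=0: and.ALU+add.ALU i0&i1 2-wide
#1 head=2: beq.BR i2 no-port BR/MEM
#2 head=3: ld.MEM i3 no-port MEM/MEM
#3 head=4: st.MEM+sll.ALU i4&i5 2-wide
#4 head=6: mul.MUL i6 RAW r0
#5 head=7: add.ALU i7 tail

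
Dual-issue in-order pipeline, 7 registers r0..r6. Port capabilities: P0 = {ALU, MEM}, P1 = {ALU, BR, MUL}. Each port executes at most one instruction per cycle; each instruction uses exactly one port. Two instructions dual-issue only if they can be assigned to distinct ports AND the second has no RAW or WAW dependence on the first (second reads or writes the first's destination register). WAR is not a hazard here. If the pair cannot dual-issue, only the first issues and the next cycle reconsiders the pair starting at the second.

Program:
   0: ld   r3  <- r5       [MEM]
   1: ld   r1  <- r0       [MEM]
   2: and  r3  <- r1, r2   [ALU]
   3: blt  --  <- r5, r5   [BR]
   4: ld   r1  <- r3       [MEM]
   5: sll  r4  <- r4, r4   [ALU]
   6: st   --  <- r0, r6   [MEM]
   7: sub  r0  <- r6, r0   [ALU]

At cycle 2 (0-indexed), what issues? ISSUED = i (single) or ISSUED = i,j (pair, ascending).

0. ld @i0  | no-port MEM/MEM
1. ld @i1  | RAW r1
2. and;blt @i2,i3  | 2-wide
3. ld;sll @i4,i5  | 2-wide
4. st;sub @i6,i7  | 2-wide

ISSUED = 2,3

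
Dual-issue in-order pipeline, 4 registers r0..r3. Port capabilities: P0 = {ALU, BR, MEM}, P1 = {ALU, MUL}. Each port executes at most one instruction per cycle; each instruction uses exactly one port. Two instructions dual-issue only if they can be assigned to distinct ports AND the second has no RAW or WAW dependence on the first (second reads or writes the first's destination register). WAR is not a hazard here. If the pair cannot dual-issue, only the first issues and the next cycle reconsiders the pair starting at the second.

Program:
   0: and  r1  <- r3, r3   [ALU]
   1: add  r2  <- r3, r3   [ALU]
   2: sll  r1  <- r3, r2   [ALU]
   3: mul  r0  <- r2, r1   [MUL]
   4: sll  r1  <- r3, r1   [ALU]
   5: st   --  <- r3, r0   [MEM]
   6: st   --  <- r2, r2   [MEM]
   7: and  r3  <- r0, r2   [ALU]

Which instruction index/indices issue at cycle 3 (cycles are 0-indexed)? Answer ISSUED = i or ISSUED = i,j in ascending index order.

ISSUED = 5

[0] i0,i1  and.ALU+add.ALU  -- pair
[1] i2  sll.ALU  -- RAW r1
[2] i3,i4  mul.MUL+sll.ALU  -- pair
[3] i5  st.MEM  -- no-port MEM/MEM
[4] i6,i7  st.MEM+and.ALU  -- pair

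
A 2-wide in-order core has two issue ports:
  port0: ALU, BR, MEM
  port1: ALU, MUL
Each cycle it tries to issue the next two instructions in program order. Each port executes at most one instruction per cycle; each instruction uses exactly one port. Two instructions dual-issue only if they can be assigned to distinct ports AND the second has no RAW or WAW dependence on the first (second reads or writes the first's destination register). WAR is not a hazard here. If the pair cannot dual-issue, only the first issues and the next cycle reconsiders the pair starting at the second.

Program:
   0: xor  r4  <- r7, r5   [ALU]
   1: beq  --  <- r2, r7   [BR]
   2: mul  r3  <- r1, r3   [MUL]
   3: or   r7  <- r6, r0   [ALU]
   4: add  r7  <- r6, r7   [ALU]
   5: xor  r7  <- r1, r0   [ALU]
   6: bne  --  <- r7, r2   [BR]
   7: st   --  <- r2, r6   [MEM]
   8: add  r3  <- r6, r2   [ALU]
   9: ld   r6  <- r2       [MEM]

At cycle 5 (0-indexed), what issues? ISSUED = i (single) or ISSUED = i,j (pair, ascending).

c0: i0,i1 xor+beq  2-wide
c1: i2,i3 mul+or  2-wide
c2: i4 add  WAW r7
c3: i5 xor  RAW r7
c4: i6 bne  no-port BR/MEM
c5: i7,i8 st+add  2-wide
c6: i9 ld  tail

ISSUED = 7,8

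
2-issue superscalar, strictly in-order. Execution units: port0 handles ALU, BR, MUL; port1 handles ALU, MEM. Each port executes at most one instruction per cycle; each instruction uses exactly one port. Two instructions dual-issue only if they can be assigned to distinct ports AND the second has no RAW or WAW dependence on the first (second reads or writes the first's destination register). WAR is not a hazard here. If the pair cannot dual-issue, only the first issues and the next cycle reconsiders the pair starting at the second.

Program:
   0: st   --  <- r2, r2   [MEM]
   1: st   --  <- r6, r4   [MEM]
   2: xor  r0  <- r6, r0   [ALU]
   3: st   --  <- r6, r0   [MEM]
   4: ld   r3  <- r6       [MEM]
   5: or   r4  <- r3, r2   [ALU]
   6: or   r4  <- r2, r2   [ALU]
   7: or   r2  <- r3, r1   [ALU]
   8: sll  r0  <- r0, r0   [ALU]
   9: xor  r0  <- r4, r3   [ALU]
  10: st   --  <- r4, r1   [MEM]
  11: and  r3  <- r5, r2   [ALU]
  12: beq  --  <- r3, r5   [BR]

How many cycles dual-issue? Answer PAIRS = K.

c0: i0 st.MEM  no-port MEM/MEM
c1: i1+i2 st.MEM+xor.ALU  2-wide
c2: i3 st.MEM  no-port MEM/MEM
c3: i4 ld.MEM  RAW r3
c4: i5 or.ALU  WAW r4
c5: i6+i7 or.ALU+or.ALU  2-wide
c6: i8 sll.ALU  WAW r0
c7: i9+i10 xor.ALU+st.MEM  2-wide
c8: i11 and.ALU  RAW r3
c9: i12 beq.BR  tail

PAIRS = 3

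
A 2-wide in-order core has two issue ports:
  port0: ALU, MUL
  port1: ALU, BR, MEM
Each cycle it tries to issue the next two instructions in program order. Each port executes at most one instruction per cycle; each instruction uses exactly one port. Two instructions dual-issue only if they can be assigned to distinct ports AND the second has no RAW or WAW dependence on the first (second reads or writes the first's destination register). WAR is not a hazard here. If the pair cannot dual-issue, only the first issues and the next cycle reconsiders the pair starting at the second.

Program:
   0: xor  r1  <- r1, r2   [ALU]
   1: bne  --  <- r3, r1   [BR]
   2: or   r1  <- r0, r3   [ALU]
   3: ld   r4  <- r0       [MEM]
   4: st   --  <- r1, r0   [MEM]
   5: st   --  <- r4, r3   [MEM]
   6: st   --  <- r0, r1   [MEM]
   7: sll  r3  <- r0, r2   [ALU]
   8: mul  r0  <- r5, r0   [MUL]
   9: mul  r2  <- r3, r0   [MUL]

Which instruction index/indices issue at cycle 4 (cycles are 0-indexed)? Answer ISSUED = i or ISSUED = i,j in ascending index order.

#0 head=0: xor.ALU i0 RAW r1
#1 head=1: bne.BR/or.ALU i1/i2 dual
#2 head=3: ld.MEM i3 no-port MEM/MEM
#3 head=4: st.MEM i4 no-port MEM/MEM
#4 head=5: st.MEM i5 no-port MEM/MEM
#5 head=6: st.MEM/sll.ALU i6/i7 dual
#6 head=8: mul.MUL i8 no-port MUL/MUL
#7 head=9: mul.MUL i9 tail

ISSUED = 5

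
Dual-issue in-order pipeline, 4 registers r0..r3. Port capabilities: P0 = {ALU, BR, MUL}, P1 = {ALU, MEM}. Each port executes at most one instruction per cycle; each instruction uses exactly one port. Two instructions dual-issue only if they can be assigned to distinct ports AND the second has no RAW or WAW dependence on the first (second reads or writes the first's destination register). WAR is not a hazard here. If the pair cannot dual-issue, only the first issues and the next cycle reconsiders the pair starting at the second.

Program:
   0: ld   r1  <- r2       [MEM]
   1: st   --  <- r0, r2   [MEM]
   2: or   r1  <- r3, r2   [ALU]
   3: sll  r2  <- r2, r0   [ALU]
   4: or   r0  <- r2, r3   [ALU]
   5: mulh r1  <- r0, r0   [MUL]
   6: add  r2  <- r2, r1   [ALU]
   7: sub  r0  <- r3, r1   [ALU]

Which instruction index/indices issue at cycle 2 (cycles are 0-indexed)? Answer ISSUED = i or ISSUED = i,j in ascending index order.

0. ld @i0  | no-port MEM/MEM
1. st/or @i1+i2  | dual
2. sll @i3  | RAW r2
3. or @i4  | RAW r0
4. mulh @i5  | RAW r1
5. add/sub @i6+i7  | dual

ISSUED = 3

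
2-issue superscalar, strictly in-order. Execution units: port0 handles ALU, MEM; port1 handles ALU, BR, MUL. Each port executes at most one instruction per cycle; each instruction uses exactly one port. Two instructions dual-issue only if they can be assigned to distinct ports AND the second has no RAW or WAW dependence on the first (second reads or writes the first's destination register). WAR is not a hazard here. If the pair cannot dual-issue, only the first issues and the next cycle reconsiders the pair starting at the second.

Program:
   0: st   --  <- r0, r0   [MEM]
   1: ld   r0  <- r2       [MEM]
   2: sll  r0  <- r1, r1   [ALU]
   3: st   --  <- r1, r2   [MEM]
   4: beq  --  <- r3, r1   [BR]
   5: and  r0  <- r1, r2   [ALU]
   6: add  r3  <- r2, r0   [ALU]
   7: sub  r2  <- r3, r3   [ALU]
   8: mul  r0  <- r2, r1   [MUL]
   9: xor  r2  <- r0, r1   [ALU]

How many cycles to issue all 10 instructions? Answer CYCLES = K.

CYCLES = 8

[0] i0  st.MEM  -- no-port MEM/MEM
[1] i1  ld.MEM  -- WAW r0
[2] i2,i3  sll.ALU+st.MEM  -- pair
[3] i4,i5  beq.BR+and.ALU  -- pair
[4] i6  add.ALU  -- RAW r3
[5] i7  sub.ALU  -- RAW r2
[6] i8  mul.MUL  -- RAW r0
[7] i9  xor.ALU  -- tail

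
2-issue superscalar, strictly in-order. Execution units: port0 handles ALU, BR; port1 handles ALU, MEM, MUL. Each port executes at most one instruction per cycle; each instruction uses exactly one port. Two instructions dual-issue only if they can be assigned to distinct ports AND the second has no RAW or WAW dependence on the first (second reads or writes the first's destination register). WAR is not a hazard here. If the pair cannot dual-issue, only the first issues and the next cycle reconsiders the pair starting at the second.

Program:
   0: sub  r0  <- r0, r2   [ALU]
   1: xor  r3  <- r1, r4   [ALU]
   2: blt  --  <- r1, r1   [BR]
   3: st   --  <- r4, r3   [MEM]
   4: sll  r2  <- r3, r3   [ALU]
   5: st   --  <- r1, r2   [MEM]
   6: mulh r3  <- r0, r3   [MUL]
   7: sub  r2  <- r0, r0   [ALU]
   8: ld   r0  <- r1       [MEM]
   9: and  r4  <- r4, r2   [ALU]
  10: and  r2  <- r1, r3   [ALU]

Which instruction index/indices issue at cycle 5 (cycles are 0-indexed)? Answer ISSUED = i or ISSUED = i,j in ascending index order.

0. sub.ALU/xor.ALU @i0+i1  | dual
1. blt.BR/st.MEM @i2+i3  | dual
2. sll.ALU @i4  | RAW r2
3. st.MEM @i5  | no-port MEM/MUL
4. mulh.MUL/sub.ALU @i6+i7  | dual
5. ld.MEM/and.ALU @i8+i9  | dual
6. and.ALU @i10  | tail

ISSUED = 8,9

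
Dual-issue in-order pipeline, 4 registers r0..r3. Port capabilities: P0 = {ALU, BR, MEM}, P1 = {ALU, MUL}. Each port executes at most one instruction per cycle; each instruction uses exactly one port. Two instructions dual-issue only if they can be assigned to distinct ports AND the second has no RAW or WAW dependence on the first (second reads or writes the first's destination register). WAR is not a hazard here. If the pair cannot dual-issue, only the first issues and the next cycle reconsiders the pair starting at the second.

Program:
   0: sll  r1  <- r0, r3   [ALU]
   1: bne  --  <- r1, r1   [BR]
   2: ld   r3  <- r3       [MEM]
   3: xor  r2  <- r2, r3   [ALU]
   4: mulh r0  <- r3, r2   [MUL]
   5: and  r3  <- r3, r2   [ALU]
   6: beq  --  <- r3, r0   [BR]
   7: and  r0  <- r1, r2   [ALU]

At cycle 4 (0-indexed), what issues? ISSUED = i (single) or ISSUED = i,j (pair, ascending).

0. sll @i0  | RAW r1
1. bne @i1  | no-port BR/MEM
2. ld @i2  | RAW r3
3. xor @i3  | RAW r2
4. mulh;and @i4/i5  | pair
5. beq;and @i6/i7  | pair

ISSUED = 4,5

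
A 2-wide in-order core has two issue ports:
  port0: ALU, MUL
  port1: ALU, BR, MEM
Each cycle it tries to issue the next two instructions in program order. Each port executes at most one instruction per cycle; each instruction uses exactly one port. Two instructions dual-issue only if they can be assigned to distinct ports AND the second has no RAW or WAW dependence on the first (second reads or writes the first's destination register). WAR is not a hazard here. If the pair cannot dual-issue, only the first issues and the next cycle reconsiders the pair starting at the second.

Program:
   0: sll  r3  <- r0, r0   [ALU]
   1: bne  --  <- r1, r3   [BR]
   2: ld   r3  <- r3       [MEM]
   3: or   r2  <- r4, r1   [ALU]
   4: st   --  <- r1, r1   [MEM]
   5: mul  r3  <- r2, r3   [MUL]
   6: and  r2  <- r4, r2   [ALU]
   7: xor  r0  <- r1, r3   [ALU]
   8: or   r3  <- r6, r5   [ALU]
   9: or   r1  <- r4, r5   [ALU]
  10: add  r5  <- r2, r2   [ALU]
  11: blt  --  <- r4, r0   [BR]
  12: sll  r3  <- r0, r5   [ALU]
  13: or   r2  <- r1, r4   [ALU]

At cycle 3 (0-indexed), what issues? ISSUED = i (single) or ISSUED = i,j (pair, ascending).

ISSUED = 4,5

  cy0 -> i0 (sll) RAW r3
  cy1 -> i1 (bne) no-port BR/MEM
  cy2 -> i2&i3 (ld or) pair
  cy3 -> i4&i5 (st mul) pair
  cy4 -> i6&i7 (and xor) pair
  cy5 -> i8&i9 (or or) pair
  cy6 -> i10&i11 (add blt) pair
  cy7 -> i12&i13 (sll or) pair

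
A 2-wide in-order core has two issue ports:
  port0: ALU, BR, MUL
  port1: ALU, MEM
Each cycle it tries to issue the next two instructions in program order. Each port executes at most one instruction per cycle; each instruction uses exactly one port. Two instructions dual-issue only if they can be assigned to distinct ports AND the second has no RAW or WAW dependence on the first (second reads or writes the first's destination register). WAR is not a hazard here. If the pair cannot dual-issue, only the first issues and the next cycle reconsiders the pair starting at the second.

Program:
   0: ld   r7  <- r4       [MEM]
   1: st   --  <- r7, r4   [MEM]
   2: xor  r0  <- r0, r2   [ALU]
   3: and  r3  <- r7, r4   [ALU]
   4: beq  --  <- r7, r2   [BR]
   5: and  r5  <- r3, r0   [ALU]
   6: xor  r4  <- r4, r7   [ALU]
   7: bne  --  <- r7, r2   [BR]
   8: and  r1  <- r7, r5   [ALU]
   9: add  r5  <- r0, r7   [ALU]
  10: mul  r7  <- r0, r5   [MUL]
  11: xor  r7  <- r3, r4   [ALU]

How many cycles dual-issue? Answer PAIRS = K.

PAIRS = 4

  cy0 -> i0 (ld.MEM) no-port MEM/MEM
  cy1 -> i1,i2 (st.MEM/xor.ALU) dual
  cy2 -> i3,i4 (and.ALU/beq.BR) dual
  cy3 -> i5,i6 (and.ALU/xor.ALU) dual
  cy4 -> i7,i8 (bne.BR/and.ALU) dual
  cy5 -> i9 (add.ALU) RAW r5
  cy6 -> i10 (mul.MUL) WAW r7
  cy7 -> i11 (xor.ALU) tail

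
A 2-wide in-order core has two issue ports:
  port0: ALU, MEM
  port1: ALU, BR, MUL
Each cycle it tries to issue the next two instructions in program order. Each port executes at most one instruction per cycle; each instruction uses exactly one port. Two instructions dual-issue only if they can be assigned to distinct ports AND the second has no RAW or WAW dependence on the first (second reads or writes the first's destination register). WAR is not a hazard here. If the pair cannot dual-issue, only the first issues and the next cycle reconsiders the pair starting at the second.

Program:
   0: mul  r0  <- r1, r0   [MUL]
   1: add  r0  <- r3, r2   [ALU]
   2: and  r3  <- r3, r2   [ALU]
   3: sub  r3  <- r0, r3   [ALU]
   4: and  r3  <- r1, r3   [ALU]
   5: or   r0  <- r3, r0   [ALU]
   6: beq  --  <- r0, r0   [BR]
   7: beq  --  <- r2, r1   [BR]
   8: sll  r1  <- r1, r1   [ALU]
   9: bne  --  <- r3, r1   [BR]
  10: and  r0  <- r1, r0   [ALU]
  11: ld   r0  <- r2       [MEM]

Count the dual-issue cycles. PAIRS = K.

PAIRS = 3

  cy0 -> i0 (mul.MUL) WAW r0
  cy1 -> i1+i2 (add.ALU/and.ALU) dual
  cy2 -> i3 (sub.ALU) RAW+WAW r3
  cy3 -> i4 (and.ALU) RAW r3
  cy4 -> i5 (or.ALU) RAW r0
  cy5 -> i6 (beq.BR) no-port BR/BR
  cy6 -> i7+i8 (beq.BR/sll.ALU) dual
  cy7 -> i9+i10 (bne.BR/and.ALU) dual
  cy8 -> i11 (ld.MEM) tail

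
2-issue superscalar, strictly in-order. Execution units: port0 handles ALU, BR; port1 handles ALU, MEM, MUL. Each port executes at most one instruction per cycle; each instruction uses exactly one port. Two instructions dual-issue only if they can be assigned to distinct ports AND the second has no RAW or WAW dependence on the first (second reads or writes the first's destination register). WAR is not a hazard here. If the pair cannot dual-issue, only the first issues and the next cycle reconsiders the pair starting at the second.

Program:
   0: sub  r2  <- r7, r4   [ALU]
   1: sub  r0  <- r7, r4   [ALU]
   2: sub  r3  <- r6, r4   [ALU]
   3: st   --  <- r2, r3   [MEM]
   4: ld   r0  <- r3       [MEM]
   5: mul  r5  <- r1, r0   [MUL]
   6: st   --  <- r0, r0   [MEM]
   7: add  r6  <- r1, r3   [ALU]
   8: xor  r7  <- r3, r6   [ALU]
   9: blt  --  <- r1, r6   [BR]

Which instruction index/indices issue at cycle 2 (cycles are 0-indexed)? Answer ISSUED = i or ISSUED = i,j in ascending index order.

ISSUED = 3

c0: i0+i1 sub+sub  dual
c1: i2 sub  RAW r3
c2: i3 st  no-port MEM/MEM
c3: i4 ld  no-port MEM/MUL
c4: i5 mul  no-port MUL/MEM
c5: i6+i7 st+add  dual
c6: i8+i9 xor+blt  dual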